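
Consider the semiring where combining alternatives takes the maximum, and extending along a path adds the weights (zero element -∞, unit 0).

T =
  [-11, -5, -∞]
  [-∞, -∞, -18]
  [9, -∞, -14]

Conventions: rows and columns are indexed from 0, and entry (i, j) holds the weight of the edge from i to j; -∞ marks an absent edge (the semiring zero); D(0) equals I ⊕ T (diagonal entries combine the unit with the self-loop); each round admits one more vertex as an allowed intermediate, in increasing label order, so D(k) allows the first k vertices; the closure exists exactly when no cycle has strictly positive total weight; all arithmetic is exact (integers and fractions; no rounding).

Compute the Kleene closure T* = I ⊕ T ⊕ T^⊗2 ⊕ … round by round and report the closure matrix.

D(0):
  [0, -5, -∞]
  [-∞, 0, -18]
  [9, -∞, 0]
D(1):
  [0, -5, -∞]
  [-∞, 0, -18]
  [9, 4, 0]
D(2):
  [0, -5, -23]
  [-∞, 0, -18]
  [9, 4, 0]
D(3):
  [0, -5, -23]
  [-9, 0, -18]
  [9, 4, 0]
Answer: T* = [[0, -5, -23], [-9, 0, -18], [9, 4, 0]]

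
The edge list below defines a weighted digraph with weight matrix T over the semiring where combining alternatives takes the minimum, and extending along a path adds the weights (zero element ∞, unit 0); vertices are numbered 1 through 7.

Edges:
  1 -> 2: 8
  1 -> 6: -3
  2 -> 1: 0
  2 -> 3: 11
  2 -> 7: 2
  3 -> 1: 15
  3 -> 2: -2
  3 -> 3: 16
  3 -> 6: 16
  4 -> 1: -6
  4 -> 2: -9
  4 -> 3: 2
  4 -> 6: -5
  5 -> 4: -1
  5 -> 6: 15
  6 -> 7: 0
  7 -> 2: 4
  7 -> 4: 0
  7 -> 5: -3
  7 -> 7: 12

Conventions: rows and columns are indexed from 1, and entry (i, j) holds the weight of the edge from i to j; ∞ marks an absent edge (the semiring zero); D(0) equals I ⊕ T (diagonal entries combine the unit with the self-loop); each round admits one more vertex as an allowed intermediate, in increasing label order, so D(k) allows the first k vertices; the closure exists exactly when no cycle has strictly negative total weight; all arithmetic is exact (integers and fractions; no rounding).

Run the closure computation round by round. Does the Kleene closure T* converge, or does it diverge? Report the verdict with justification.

D(0):
  [0, 8, ∞, ∞, ∞, -3, ∞]
  [0, 0, 11, ∞, ∞, ∞, 2]
  [15, -2, 0, ∞, ∞, 16, ∞]
  [-6, -9, 2, 0, ∞, -5, ∞]
  [∞, ∞, ∞, -1, 0, 15, ∞]
  [∞, ∞, ∞, ∞, ∞, 0, 0]
  [∞, 4, ∞, 0, -3, ∞, 0]
D(1):
  [0, 8, ∞, ∞, ∞, -3, ∞]
  [0, 0, 11, ∞, ∞, -3, 2]
  [15, -2, 0, ∞, ∞, 12, ∞]
  [-6, -9, 2, 0, ∞, -9, ∞]
  [∞, ∞, ∞, -1, 0, 15, ∞]
  [∞, ∞, ∞, ∞, ∞, 0, 0]
  [∞, 4, ∞, 0, -3, ∞, 0]
D(2):
  [0, 8, 19, ∞, ∞, -3, 10]
  [0, 0, 11, ∞, ∞, -3, 2]
  [-2, -2, 0, ∞, ∞, -5, 0]
  [-9, -9, 2, 0, ∞, -12, -7]
  [∞, ∞, ∞, -1, 0, 15, ∞]
  [∞, ∞, ∞, ∞, ∞, 0, 0]
  [4, 4, 15, 0, -3, 1, 0]
D(3):
  [0, 8, 19, ∞, ∞, -3, 10]
  [0, 0, 11, ∞, ∞, -3, 2]
  [-2, -2, 0, ∞, ∞, -5, 0]
  [-9, -9, 2, 0, ∞, -12, -7]
  [∞, ∞, ∞, -1, 0, 15, ∞]
  [∞, ∞, ∞, ∞, ∞, 0, 0]
  [4, 4, 15, 0, -3, 1, 0]
Detection: at round 4, diagonal entry (7, 7) turns strictly negative.
Key observation: the cycle 7->4->2->7 has total weight 0 + (-9) + 2, which is strictly negative.
Answer: DIVERGES — negative cycle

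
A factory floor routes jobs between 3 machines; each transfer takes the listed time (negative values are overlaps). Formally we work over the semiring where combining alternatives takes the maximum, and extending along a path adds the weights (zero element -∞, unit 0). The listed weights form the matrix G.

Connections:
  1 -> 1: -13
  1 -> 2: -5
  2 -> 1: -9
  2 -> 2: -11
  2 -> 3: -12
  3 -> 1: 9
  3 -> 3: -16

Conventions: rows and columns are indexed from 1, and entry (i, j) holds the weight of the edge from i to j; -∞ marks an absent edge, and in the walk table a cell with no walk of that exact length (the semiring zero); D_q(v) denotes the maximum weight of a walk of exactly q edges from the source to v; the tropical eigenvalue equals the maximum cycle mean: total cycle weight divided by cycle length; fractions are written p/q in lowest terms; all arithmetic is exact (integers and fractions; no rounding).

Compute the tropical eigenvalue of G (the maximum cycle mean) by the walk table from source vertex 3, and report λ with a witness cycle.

q=0: [-∞, -∞, 0]
q=1: [9, -∞, -16]
q=2: [-4, 4, -32]
q=3: [-5, -7, -8]
Optimal cycle mean attained by: cycle 1->2->3->1, total (-5) + (-12) + 9, length 3.
Answer: λ = -8/3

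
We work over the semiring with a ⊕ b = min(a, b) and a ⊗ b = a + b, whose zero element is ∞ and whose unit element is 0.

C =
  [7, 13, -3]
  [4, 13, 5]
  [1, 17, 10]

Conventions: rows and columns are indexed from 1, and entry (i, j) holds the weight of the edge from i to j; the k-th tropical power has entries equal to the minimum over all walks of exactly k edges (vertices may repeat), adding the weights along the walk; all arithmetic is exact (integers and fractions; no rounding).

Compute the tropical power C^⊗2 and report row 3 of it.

C^⊗2:
  [-2, 14, 4]
  [6, 17, 1]
  [8, 14, -2]
Answer: row 3 of C^⊗2 = [8, 14, -2]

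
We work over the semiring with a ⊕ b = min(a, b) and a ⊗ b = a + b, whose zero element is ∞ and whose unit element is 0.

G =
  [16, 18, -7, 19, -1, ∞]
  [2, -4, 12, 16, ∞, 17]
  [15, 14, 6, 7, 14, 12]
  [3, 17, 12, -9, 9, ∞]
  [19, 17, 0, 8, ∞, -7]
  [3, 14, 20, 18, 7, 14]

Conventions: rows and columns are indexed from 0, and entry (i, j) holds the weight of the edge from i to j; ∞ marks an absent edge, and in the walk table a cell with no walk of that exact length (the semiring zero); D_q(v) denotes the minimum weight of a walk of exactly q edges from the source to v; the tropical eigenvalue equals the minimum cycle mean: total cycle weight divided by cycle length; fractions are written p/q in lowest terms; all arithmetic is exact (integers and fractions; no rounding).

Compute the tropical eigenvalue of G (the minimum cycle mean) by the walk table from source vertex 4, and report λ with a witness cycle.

q=0: [∞, ∞, ∞, ∞, 0, ∞]
q=1: [19, 17, 0, 8, ∞, -7]
q=2: [-4, 7, 6, -1, 0, 7]
q=3: [2, 3, -11, -10, -5, -7]
q=4: [-7, -1, -5, -19, -1, -12]
q=5: [-16, -5, -14, -28, -10, -8]
q=6: [-25, -11, -23, -37, -19, -17]
Optimal cycle mean attained by: cycle 3->3, total (-9), length 1.
Answer: λ = -9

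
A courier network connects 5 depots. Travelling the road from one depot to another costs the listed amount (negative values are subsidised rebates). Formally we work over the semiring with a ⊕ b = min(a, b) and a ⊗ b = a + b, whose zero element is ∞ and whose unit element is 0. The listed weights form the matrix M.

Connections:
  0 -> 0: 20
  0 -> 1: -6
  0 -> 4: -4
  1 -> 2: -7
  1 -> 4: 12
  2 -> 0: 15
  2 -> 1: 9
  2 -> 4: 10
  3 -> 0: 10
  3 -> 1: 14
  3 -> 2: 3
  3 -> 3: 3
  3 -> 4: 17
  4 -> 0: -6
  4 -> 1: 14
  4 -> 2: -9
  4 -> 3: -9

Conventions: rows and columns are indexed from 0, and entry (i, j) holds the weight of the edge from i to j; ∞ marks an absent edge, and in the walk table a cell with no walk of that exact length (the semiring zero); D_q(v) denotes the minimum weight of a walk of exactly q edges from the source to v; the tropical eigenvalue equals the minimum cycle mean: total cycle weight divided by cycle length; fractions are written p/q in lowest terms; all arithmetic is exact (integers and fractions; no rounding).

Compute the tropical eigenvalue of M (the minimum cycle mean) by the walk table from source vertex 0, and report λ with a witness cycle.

q=0: [0, ∞, ∞, ∞, ∞]
q=1: [20, -6, ∞, ∞, -4]
q=2: [-10, 10, -13, -13, 6]
q=3: [-3, -16, -10, -10, -14]
q=4: [-20, -9, -23, -23, -7]
q=5: [-13, -26, -20, -20, -24]
Optimal cycle mean attained by: cycle 0->4->0, total (-4) + (-6), length 2.
Answer: λ = -5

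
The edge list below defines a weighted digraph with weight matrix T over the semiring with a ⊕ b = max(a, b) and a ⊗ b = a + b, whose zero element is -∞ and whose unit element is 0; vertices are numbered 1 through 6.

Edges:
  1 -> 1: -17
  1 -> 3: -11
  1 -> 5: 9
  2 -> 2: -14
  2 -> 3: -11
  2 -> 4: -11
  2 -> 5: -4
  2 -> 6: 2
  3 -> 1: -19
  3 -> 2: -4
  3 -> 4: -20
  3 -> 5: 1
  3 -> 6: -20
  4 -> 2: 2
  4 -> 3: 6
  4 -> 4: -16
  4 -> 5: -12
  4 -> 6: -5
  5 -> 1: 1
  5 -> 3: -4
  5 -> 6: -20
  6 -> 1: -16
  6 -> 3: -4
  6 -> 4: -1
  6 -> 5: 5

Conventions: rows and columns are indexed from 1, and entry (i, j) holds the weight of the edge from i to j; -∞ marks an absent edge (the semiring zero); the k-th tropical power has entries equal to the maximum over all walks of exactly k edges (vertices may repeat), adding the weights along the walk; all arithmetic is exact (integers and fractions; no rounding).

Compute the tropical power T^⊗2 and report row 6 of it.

T^⊗2:
  [10, -15, 5, -31, -8, -11]
  [-3, -9, -2, 1, 7, -12]
  [2, -18, -3, -15, -8, -2]
  [-11, 2, -9, -6, 7, 4]
  [-16, -8, -10, -21, 10, -24]
  [6, 1, 5, -17, -3, -6]
Answer: row 6 of T^⊗2 = [6, 1, 5, -17, -3, -6]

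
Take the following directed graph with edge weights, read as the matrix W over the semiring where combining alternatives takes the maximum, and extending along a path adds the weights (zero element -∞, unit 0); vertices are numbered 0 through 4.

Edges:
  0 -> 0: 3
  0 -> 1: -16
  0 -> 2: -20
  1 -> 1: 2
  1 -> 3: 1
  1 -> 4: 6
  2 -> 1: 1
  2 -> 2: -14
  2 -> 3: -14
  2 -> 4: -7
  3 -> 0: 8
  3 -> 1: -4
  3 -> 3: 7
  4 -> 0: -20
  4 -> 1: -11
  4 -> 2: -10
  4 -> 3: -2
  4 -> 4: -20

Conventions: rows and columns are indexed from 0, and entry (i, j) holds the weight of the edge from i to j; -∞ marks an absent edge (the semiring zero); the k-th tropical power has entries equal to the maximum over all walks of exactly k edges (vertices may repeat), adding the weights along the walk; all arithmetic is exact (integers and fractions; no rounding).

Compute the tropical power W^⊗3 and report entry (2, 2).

W^⊗2:
  [6, -13, -17, -15, -10]
  [9, 4, -4, 8, 8]
  [-6, 3, -17, 2, 7]
  [15, 3, -12, 14, 2]
  [6, -6, -24, 5, -5]
W^⊗3:
  [9, -10, -14, -8, -7]
  [16, 6, -2, 15, 10]
  [10, 5, -3, 9, 9]
  [22, 10, -5, 21, 9]
  [13, 1, -14, 12, 0]
Key observation: the optimum is the walk 2->1->4->2, with weight 1 + 6 + (-10) = -3.
Optimal value attained by: walk 2->1->4->2.
Answer: (W^⊗3)[2][2] = -3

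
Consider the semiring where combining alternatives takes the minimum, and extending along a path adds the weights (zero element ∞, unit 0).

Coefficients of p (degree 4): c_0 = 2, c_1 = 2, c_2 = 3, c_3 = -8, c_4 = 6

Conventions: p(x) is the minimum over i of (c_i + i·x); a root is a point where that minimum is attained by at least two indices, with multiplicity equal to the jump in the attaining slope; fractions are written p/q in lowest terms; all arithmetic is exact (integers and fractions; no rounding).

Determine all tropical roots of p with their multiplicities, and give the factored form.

hull edge (i=0, c=2) to (i=3, c=-8): slope -10/3, span 3
hull edge (i=3, c=-8) to (i=4, c=6): slope 14, span 1
Factored form: p(x) = 6 ⊗ (x ⊕ (-14)) ⊗ (x ⊕ 10/3) ⊗ (x ⊕ 10/3) ⊗ (x ⊕ 10/3)
Answer: roots = -14 (mult 1), 10/3 (mult 3)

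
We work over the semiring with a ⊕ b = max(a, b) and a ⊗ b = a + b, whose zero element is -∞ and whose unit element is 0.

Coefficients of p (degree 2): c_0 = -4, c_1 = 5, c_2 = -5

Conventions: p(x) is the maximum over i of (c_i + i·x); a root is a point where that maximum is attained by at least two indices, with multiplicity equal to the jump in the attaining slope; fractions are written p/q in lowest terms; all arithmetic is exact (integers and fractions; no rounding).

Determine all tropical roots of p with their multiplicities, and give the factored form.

hull edge (i=0, c=-4) to (i=1, c=5): slope 9, span 1
hull edge (i=1, c=5) to (i=2, c=-5): slope -10, span 1
Factored form: p(x) = -5 ⊗ (x ⊕ (-9)) ⊗ (x ⊕ 10)
Answer: roots = -9 (mult 1), 10 (mult 1)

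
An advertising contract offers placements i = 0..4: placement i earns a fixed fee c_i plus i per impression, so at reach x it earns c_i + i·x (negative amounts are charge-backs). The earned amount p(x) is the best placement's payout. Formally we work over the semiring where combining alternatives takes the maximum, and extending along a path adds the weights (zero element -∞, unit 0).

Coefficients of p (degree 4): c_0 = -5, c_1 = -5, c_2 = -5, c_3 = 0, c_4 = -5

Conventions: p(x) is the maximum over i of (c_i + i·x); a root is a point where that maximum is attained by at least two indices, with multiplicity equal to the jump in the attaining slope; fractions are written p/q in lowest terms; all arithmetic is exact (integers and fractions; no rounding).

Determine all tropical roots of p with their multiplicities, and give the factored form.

hull edge (i=0, c=-5) to (i=3, c=0): slope 5/3, span 3
hull edge (i=3, c=0) to (i=4, c=-5): slope -5, span 1
Factored form: p(x) = -5 ⊗ (x ⊕ (-5/3)) ⊗ (x ⊕ (-5/3)) ⊗ (x ⊕ (-5/3)) ⊗ (x ⊕ 5)
Answer: roots = -5/3 (mult 3), 5 (mult 1)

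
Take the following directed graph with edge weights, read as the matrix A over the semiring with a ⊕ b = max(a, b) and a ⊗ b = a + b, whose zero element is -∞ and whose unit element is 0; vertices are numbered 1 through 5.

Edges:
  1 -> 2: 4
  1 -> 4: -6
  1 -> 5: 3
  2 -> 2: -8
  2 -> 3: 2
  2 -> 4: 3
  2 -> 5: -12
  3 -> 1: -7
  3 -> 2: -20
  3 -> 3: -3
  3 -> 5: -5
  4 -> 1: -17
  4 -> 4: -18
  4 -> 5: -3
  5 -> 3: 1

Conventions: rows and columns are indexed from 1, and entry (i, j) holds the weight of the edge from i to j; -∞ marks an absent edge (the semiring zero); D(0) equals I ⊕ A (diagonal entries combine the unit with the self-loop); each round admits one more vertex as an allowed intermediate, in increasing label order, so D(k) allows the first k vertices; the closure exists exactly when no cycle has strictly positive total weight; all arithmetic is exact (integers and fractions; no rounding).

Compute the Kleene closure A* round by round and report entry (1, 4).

D(0):
  [0, 4, -∞, -6, 3]
  [-∞, 0, 2, 3, -12]
  [-7, -20, 0, -∞, -5]
  [-17, -∞, -∞, 0, -3]
  [-∞, -∞, 1, -∞, 0]
D(1):
  [0, 4, -∞, -6, 3]
  [-∞, 0, 2, 3, -12]
  [-7, -3, 0, -13, -4]
  [-17, -13, -∞, 0, -3]
  [-∞, -∞, 1, -∞, 0]
D(2):
  [0, 4, 6, 7, 3]
  [-∞, 0, 2, 3, -12]
  [-7, -3, 0, 0, -4]
  [-17, -13, -11, 0, -3]
  [-∞, -∞, 1, -∞, 0]
D(3):
  [0, 4, 6, 7, 3]
  [-5, 0, 2, 3, -2]
  [-7, -3, 0, 0, -4]
  [-17, -13, -11, 0, -3]
  [-6, -2, 1, 1, 0]
D(4):
  [0, 4, 6, 7, 4]
  [-5, 0, 2, 3, 0]
  [-7, -3, 0, 0, -3]
  [-17, -13, -11, 0, -3]
  [-6, -2, 1, 1, 0]
D(5):
  [0, 4, 6, 7, 4]
  [-5, 0, 2, 3, 0]
  [-7, -3, 0, 0, -3]
  [-9, -5, -2, 0, -3]
  [-6, -2, 1, 1, 0]
Answer: A*[1][4] = 7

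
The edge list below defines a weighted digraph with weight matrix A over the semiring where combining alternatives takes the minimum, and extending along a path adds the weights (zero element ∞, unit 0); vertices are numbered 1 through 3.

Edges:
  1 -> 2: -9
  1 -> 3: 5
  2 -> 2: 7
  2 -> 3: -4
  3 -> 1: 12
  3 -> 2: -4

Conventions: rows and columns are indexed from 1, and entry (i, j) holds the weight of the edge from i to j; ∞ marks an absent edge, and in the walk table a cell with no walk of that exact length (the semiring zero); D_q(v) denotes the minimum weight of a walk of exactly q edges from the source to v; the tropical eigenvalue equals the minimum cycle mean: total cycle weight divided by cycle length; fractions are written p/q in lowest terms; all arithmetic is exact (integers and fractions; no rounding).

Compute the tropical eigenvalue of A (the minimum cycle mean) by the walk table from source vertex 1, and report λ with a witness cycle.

q=0: [0, ∞, ∞]
q=1: [∞, -9, 5]
q=2: [17, -2, -13]
q=3: [-1, -17, -6]
Optimal cycle mean attained by: cycle 2->3->2, total (-4) + (-4), length 2.
Answer: λ = -4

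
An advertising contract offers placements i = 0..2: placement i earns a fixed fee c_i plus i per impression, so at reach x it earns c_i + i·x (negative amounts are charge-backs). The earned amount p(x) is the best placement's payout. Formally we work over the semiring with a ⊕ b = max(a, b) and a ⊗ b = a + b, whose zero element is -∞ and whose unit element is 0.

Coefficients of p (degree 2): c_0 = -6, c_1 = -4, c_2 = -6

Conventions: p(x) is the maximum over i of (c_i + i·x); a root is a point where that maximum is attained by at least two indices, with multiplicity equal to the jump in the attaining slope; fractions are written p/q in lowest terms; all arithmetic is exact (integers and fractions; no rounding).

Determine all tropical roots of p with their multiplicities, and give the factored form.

hull edge (i=0, c=-6) to (i=1, c=-4): slope 2, span 1
hull edge (i=1, c=-4) to (i=2, c=-6): slope -2, span 1
Factored form: p(x) = -6 ⊗ (x ⊕ (-2)) ⊗ (x ⊕ 2)
Answer: roots = -2 (mult 1), 2 (mult 1)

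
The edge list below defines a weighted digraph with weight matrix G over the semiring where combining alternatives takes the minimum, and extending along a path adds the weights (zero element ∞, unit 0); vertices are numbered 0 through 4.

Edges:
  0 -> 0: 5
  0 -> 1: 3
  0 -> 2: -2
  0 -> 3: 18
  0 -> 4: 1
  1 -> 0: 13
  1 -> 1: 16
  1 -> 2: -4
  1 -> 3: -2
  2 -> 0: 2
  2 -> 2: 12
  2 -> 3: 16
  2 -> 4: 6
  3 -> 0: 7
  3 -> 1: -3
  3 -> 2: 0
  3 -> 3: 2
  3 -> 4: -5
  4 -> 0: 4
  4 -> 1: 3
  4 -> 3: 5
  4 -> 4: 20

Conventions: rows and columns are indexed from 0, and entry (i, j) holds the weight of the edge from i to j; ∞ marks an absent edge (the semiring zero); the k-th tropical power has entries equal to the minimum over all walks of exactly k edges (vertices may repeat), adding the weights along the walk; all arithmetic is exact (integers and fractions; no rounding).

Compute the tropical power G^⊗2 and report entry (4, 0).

G^⊗2:
  [0, 4, -1, 1, 4]
  [-2, -5, -2, 0, -7]
  [7, 5, 0, 11, 3]
  [-1, -2, -7, -5, -3]
  [9, 2, -1, 1, 0]
Key observation: the optimum is the walk 4->0->0, with weight 4 + 5 = 9.
Optimal value attained by: walk 4->0->0.
Answer: (G^⊗2)[4][0] = 9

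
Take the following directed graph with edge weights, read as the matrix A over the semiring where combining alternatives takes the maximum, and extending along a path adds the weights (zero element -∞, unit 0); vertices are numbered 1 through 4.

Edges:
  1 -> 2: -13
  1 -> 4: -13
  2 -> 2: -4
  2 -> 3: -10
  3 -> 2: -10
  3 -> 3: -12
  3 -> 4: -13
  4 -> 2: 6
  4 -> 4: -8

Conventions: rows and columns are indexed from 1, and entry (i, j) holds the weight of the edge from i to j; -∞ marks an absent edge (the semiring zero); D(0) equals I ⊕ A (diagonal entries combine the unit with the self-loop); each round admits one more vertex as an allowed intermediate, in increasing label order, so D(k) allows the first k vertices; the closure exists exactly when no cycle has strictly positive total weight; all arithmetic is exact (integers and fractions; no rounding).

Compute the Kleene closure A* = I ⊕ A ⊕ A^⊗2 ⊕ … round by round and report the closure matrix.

D(0):
  [0, -13, -∞, -13]
  [-∞, 0, -10, -∞]
  [-∞, -10, 0, -13]
  [-∞, 6, -∞, 0]
D(1):
  [0, -13, -∞, -13]
  [-∞, 0, -10, -∞]
  [-∞, -10, 0, -13]
  [-∞, 6, -∞, 0]
D(2):
  [0, -13, -23, -13]
  [-∞, 0, -10, -∞]
  [-∞, -10, 0, -13]
  [-∞, 6, -4, 0]
D(3):
  [0, -13, -23, -13]
  [-∞, 0, -10, -23]
  [-∞, -10, 0, -13]
  [-∞, 6, -4, 0]
D(4):
  [0, -7, -17, -13]
  [-∞, 0, -10, -23]
  [-∞, -7, 0, -13]
  [-∞, 6, -4, 0]
Answer: A* = [[0, -7, -17, -13], [-∞, 0, -10, -23], [-∞, -7, 0, -13], [-∞, 6, -4, 0]]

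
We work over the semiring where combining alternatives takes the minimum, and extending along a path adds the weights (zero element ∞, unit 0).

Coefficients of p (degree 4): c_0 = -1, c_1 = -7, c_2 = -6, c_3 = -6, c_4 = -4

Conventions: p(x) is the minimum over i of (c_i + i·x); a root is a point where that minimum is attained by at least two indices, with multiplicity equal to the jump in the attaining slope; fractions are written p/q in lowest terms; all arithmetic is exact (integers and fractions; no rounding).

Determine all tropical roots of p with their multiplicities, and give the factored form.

hull edge (i=0, c=-1) to (i=1, c=-7): slope -6, span 1
hull edge (i=1, c=-7) to (i=3, c=-6): slope 1/2, span 2
hull edge (i=3, c=-6) to (i=4, c=-4): slope 2, span 1
Factored form: p(x) = -4 ⊗ (x ⊕ (-2)) ⊗ (x ⊕ (-1/2)) ⊗ (x ⊕ (-1/2)) ⊗ (x ⊕ 6)
Answer: roots = -2 (mult 1), -1/2 (mult 2), 6 (mult 1)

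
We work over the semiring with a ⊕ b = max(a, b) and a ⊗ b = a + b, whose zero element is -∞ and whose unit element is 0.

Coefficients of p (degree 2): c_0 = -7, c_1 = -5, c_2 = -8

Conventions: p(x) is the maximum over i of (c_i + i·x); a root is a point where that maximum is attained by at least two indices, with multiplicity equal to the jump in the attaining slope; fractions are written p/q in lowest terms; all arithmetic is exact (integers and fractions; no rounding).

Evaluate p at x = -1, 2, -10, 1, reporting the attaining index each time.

p(-1) = max(-7+0·(-1)=-7, -5+1·(-1)=-6, -8+2·(-1)=-10) = -6 (attained by i=1)
p(2) = max(-7+0·2=-7, -5+1·2=-3, -8+2·2=-4) = -3 (attained by i=1)
p(-10) = max(-7+0·(-10)=-7, -5+1·(-10)=-15, -8+2·(-10)=-28) = -7 (attained by i=0)
p(1) = max(-7+0·1=-7, -5+1·1=-4, -8+2·1=-6) = -4 (attained by i=1)
Answer: p(-1) = -6; p(2) = -3; p(-10) = -7; p(1) = -4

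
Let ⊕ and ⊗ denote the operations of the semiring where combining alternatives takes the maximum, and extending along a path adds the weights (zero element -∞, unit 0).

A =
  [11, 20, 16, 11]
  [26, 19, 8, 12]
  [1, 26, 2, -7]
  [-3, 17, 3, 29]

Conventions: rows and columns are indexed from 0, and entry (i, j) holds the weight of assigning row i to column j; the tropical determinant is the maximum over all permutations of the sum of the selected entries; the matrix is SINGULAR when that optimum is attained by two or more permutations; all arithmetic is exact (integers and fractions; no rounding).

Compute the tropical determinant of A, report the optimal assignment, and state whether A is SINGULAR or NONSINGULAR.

σ = (0, 1, 2, 3): 11 + 19 + 2 + 29 = 61
σ = (0, 1, 3, 2): 11 + 19 + (-7) + 3 = 26
σ = (0, 2, 1, 3): 11 + 8 + 26 + 29 = 74
σ = (0, 2, 3, 1): 11 + 8 + (-7) + 17 = 29
σ = (0, 3, 1, 2): 11 + 12 + 26 + 3 = 52
σ = (0, 3, 2, 1): 11 + 12 + 2 + 17 = 42
σ = (1, 0, 2, 3): 20 + 26 + 2 + 29 = 77
σ = (1, 0, 3, 2): 20 + 26 + (-7) + 3 = 42
σ = (1, 2, 0, 3): 20 + 8 + 1 + 29 = 58
σ = (1, 2, 3, 0): 20 + 8 + (-7) + (-3) = 18
σ = (1, 3, 0, 2): 20 + 12 + 1 + 3 = 36
σ = (1, 3, 2, 0): 20 + 12 + 2 + (-3) = 31
σ = (2, 0, 1, 3): 16 + 26 + 26 + 29 = 97
σ = (2, 0, 3, 1): 16 + 26 + (-7) + 17 = 52
σ = (2, 1, 0, 3): 16 + 19 + 1 + 29 = 65
σ = (2, 1, 3, 0): 16 + 19 + (-7) + (-3) = 25
σ = (2, 3, 0, 1): 16 + 12 + 1 + 17 = 46
σ = (2, 3, 1, 0): 16 + 12 + 26 + (-3) = 51
σ = (3, 0, 1, 2): 11 + 26 + 26 + 3 = 66
σ = (3, 0, 2, 1): 11 + 26 + 2 + 17 = 56
σ = (3, 1, 0, 2): 11 + 19 + 1 + 3 = 34
σ = (3, 1, 2, 0): 11 + 19 + 2 + (-3) = 29
σ = (3, 2, 0, 1): 11 + 8 + 1 + 17 = 37
σ = (3, 2, 1, 0): 11 + 8 + 26 + (-3) = 42
Optimal value attained by: σ = (2, 0, 1, 3).
Answer: det⊕(A) = 97; verdict: NONSINGULAR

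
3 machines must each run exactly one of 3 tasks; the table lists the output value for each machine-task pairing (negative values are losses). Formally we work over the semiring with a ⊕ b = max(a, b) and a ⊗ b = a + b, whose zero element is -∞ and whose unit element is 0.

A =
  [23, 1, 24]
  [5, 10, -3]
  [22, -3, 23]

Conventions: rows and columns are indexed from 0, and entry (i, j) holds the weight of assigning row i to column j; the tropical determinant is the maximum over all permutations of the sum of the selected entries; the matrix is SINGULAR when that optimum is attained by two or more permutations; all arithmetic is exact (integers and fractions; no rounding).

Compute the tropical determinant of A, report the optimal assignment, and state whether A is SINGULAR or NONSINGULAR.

σ = (0, 1, 2): 23 + 10 + 23 = 56
σ = (0, 2, 1): 23 + (-3) + (-3) = 17
σ = (1, 0, 2): 1 + 5 + 23 = 29
σ = (1, 2, 0): 1 + (-3) + 22 = 20
σ = (2, 0, 1): 24 + 5 + (-3) = 26
σ = (2, 1, 0): 24 + 10 + 22 = 56
Optimal value attained by: σ = (0, 1, 2).
Answer: det⊕(A) = 56; verdict: SINGULAR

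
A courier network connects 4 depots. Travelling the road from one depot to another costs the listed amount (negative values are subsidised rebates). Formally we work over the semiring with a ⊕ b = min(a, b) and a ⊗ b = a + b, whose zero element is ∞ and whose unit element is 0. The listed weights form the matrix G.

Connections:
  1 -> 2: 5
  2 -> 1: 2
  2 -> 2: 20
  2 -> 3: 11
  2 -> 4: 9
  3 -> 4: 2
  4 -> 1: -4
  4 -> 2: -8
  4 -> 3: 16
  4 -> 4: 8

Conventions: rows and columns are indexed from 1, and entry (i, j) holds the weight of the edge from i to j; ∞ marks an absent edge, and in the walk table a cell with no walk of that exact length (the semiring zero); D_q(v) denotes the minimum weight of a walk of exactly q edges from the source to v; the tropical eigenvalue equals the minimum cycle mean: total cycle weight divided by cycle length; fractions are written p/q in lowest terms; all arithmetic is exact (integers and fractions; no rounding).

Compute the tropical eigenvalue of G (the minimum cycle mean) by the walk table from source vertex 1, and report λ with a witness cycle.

q=0: [0, ∞, ∞, ∞]
q=1: [∞, 5, ∞, ∞]
q=2: [7, 25, 16, 14]
q=3: [10, 6, 30, 18]
q=4: [8, 10, 17, 15]
Optimal cycle mean attained by: cycle 2->4->2, total 9 + (-8), length 2.
Answer: λ = 1/2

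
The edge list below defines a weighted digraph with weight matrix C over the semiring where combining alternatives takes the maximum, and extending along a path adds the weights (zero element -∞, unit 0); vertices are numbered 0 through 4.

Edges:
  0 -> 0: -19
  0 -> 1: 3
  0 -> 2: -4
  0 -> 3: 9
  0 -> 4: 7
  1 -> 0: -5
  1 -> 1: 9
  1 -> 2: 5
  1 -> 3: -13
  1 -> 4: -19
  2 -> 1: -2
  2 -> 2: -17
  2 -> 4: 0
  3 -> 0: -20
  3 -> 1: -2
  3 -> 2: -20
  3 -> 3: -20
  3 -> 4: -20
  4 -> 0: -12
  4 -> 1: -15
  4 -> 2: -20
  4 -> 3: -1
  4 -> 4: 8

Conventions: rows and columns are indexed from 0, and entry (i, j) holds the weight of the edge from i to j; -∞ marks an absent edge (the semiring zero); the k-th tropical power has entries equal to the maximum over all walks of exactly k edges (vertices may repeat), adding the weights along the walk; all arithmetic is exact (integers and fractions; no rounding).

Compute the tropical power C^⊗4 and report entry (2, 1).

C^⊗2:
  [-2, 12, 8, 6, 15]
  [4, 18, 14, 4, 5]
  [-7, 7, 3, -1, 8]
  [-7, 7, 3, -11, -12]
  [-4, -3, -10, 7, 16]
C^⊗3:
  [7, 21, 17, 14, 23]
  [13, 27, 23, 13, 14]
  [2, 16, 12, 7, 16]
  [2, 16, 12, 2, 3]
  [4, 6, 2, 15, 24]
C^⊗4:
  [16, 30, 26, 22, 31]
  [22, 36, 32, 22, 23]
  [11, 25, 21, 15, 24]
  [11, 25, 21, 11, 12]
  [12, 15, 11, 23, 32]
Key observation: the optimum is the walk 2->1->1->1->1, with weight (-2) + 9 + 9 + 9 = 25.
Optimal value attained by: walk 2->1->1->1->1.
Answer: (C^⊗4)[2][1] = 25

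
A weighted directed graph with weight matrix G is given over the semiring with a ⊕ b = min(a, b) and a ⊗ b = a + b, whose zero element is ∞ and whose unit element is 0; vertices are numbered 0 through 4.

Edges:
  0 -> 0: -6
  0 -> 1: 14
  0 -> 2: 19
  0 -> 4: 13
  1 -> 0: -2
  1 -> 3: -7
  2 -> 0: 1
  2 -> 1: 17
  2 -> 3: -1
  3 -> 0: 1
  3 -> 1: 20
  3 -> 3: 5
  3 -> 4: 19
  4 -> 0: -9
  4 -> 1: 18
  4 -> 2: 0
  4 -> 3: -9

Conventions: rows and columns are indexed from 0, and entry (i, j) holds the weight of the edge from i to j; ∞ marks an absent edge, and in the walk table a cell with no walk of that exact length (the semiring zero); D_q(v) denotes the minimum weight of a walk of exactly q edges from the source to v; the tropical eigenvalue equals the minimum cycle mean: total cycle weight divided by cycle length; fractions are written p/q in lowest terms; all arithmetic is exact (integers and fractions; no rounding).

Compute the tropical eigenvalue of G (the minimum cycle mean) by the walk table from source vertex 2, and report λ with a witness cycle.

q=0: [∞, ∞, 0, ∞, ∞]
q=1: [1, 17, ∞, -1, ∞]
q=2: [-5, 15, 20, 4, 14]
q=3: [-11, 9, 14, 5, 8]
q=4: [-17, 3, 8, -1, 2]
q=5: [-23, -3, 2, -7, -4]
Optimal cycle mean attained by: cycle 0->0, total (-6), length 1.
Answer: λ = -6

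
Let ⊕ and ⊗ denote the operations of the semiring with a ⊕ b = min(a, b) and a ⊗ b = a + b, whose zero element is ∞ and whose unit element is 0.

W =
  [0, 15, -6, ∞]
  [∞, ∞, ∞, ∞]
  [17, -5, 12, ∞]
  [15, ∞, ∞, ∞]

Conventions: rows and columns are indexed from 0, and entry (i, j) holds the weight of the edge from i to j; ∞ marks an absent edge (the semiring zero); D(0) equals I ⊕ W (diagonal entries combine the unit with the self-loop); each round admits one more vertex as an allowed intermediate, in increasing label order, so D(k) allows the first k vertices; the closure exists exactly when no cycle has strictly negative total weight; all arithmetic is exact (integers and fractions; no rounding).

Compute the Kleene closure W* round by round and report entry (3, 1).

D(0):
  [0, 15, -6, ∞]
  [∞, 0, ∞, ∞]
  [17, -5, 0, ∞]
  [15, ∞, ∞, 0]
D(1):
  [0, 15, -6, ∞]
  [∞, 0, ∞, ∞]
  [17, -5, 0, ∞]
  [15, 30, 9, 0]
D(2):
  [0, 15, -6, ∞]
  [∞, 0, ∞, ∞]
  [17, -5, 0, ∞]
  [15, 30, 9, 0]
D(3):
  [0, -11, -6, ∞]
  [∞, 0, ∞, ∞]
  [17, -5, 0, ∞]
  [15, 4, 9, 0]
D(4):
  [0, -11, -6, ∞]
  [∞, 0, ∞, ∞]
  [17, -5, 0, ∞]
  [15, 4, 9, 0]
Answer: W*[3][1] = 4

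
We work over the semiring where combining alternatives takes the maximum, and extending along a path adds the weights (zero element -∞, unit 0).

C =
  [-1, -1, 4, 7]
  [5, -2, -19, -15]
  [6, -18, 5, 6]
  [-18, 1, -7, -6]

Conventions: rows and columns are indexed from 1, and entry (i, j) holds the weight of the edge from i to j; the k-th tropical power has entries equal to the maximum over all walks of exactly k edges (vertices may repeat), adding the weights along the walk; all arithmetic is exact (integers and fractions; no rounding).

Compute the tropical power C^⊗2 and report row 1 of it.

C^⊗2:
  [10, 8, 9, 10]
  [4, 4, 9, 12]
  [11, 7, 10, 13]
  [6, -1, -2, -1]
Answer: row 1 of C^⊗2 = [10, 8, 9, 10]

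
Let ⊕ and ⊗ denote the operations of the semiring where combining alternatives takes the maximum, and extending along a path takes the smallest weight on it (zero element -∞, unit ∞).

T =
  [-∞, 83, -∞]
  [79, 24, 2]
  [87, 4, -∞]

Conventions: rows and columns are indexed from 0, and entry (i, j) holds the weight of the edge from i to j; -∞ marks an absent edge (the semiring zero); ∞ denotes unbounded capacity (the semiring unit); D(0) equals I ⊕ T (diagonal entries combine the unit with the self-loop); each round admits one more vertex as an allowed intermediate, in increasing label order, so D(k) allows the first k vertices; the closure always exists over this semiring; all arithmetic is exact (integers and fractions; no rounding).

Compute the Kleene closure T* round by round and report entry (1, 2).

D(0):
  [∞, 83, -∞]
  [79, ∞, 2]
  [87, 4, ∞]
D(1):
  [∞, 83, -∞]
  [79, ∞, 2]
  [87, 83, ∞]
D(2):
  [∞, 83, 2]
  [79, ∞, 2]
  [87, 83, ∞]
D(3):
  [∞, 83, 2]
  [79, ∞, 2]
  [87, 83, ∞]
Answer: T*[1][2] = 2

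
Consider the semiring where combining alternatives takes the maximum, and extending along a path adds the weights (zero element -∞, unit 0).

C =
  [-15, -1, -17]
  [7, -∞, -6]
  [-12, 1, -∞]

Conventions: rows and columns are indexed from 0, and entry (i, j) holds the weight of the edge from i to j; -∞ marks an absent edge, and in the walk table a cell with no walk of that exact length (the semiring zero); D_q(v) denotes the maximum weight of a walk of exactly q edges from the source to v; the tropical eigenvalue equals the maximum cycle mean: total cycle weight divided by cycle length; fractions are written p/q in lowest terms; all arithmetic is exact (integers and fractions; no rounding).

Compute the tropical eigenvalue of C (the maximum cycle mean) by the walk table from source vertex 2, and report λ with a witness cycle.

q=0: [-∞, -∞, 0]
q=1: [-12, 1, -∞]
q=2: [8, -13, -5]
q=3: [-6, 7, -9]
Optimal cycle mean attained by: cycle 0->1->0, total (-1) + 7, length 2.
Answer: λ = 3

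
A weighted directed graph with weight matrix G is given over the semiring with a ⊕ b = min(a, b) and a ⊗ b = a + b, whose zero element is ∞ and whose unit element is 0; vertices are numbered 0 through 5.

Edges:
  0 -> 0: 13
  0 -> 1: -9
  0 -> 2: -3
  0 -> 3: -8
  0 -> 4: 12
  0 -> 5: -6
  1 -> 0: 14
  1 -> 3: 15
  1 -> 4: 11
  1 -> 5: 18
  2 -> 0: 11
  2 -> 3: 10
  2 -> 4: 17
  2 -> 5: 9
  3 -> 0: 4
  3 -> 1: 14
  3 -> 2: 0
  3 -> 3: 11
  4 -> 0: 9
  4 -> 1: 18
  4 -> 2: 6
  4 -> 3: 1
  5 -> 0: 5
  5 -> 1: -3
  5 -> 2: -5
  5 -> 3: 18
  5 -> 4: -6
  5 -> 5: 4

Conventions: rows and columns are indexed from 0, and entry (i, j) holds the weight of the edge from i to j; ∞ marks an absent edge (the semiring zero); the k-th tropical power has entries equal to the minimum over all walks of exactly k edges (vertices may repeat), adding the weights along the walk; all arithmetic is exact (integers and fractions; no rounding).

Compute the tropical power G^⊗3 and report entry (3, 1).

G^⊗2:
  [-4, -9, -11, 3, -12, -2]
  [19, 5, 11, 6, 12, 8]
  [14, 2, 4, 3, 3, 5]
  [11, -5, 1, -4, 16, -2]
  [5, 0, 1, 1, 21, 3]
  [3, -4, -1, -5, -2, -1]
G^⊗3:
  [-3, -13, -7, -12, -8, -10]
  [10, 5, 3, 11, 2, 12]
  [7, 2, 0, 4, -1, 8]
  [0, -5, -7, 3, -8, 2]
  [5, -4, -2, -3, -3, -1]
  [-1, -6, -6, -5, -7, -3]
Key observation: the optimum is the walk 3->0->5->1, with weight 4 + (-6) + (-3) = -5.
Optimal value attained by: walk 3->0->5->1.
Answer: (G^⊗3)[3][1] = -5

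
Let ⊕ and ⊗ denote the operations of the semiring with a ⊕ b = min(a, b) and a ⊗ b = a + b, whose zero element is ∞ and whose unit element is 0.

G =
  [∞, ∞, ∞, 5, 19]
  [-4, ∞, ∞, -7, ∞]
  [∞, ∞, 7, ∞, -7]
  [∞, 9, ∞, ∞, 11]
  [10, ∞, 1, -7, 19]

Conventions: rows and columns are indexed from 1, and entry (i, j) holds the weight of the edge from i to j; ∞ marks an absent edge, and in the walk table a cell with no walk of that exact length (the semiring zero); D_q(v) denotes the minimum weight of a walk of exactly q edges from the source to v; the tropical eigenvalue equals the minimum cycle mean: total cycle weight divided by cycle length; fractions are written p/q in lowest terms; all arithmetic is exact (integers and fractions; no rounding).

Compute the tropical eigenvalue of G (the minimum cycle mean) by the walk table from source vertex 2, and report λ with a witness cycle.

q=0: [∞, 0, ∞, ∞, ∞]
q=1: [-4, ∞, ∞, -7, ∞]
q=2: [∞, 2, ∞, 1, 4]
q=3: [-2, 10, 5, -5, 12]
q=4: [6, 4, 12, 3, -2]
q=5: [0, 12, -1, -9, 5]
Optimal cycle mean attained by: cycle 3->5->3, total (-7) + 1, length 2.
Answer: λ = -3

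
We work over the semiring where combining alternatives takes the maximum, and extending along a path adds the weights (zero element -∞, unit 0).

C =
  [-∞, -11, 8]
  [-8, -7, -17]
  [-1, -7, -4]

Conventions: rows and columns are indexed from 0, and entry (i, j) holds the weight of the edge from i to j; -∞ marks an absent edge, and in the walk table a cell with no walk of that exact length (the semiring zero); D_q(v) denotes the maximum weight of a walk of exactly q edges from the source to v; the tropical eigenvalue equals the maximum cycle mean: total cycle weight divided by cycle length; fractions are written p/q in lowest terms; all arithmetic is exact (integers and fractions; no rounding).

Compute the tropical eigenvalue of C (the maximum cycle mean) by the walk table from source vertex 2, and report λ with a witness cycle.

q=0: [-∞, -∞, 0]
q=1: [-1, -7, -4]
q=2: [-5, -11, 7]
q=3: [6, 0, 3]
Optimal cycle mean attained by: cycle 0->2->0, total 8 + (-1), length 2.
Answer: λ = 7/2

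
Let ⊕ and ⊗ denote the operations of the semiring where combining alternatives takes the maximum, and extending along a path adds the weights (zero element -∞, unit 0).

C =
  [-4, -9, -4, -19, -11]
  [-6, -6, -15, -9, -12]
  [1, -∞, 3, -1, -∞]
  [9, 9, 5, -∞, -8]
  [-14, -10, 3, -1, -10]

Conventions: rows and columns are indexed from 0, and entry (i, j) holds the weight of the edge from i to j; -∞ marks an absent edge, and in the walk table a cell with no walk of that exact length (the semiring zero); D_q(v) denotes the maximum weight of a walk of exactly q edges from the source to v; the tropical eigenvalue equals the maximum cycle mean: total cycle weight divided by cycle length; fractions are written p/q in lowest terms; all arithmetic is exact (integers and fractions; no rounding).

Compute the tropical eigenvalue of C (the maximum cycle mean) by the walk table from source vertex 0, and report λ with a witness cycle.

q=0: [0, -∞, -∞, -∞, -∞]
q=1: [-4, -9, -4, -19, -11]
q=2: [-3, -10, -1, -5, -15]
q=3: [4, 4, 2, -2, -13]
q=4: [7, 7, 5, 1, -7]
q=5: [10, 10, 8, 4, -4]
Optimal cycle mean attained by: cycle 2->2, total 3, length 1.
Answer: λ = 3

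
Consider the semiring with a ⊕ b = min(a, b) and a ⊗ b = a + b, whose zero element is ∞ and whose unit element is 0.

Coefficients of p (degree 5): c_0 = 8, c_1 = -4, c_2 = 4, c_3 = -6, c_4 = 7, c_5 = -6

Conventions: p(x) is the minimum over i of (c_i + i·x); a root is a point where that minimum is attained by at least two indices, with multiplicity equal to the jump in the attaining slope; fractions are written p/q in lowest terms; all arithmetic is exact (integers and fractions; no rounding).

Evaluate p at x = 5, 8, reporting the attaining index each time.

p(5) = min(8+0·5=8, -4+1·5=1, 4+2·5=14, -6+3·5=9, 7+4·5=27, -6+5·5=19) = 1 (attained by i=1)
p(8) = min(8+0·8=8, -4+1·8=4, 4+2·8=20, -6+3·8=18, 7+4·8=39, -6+5·8=34) = 4 (attained by i=1)
Answer: p(5) = 1; p(8) = 4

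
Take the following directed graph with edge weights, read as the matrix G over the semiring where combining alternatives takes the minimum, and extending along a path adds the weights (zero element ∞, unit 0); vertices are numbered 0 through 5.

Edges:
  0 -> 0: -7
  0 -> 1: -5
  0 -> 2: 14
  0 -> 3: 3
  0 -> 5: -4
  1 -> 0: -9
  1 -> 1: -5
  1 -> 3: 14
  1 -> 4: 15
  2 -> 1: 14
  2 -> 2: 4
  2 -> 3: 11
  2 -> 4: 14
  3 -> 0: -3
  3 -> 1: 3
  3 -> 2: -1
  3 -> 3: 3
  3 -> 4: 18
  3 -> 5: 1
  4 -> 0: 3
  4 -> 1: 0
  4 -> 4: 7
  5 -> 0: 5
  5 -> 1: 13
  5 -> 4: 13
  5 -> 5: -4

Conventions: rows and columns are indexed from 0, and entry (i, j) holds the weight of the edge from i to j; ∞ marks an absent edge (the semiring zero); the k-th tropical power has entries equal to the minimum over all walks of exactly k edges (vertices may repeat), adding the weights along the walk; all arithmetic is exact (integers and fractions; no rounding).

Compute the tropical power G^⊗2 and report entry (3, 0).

G^⊗2:
  [-14, -12, 2, -4, 9, -11]
  [-16, -14, 5, -6, 10, -13]
  [5, 9, 8, 14, 18, 12]
  [-10, -8, 2, 0, 13, -7]
  [-9, -5, 17, 6, 14, -1]
  [-2, 0, 19, 8, 9, -8]
Key observation: the optimum is the walk 3->0->0, with weight (-3) + (-7) = -10.
Optimal value attained by: walk 3->0->0.
Answer: (G^⊗2)[3][0] = -10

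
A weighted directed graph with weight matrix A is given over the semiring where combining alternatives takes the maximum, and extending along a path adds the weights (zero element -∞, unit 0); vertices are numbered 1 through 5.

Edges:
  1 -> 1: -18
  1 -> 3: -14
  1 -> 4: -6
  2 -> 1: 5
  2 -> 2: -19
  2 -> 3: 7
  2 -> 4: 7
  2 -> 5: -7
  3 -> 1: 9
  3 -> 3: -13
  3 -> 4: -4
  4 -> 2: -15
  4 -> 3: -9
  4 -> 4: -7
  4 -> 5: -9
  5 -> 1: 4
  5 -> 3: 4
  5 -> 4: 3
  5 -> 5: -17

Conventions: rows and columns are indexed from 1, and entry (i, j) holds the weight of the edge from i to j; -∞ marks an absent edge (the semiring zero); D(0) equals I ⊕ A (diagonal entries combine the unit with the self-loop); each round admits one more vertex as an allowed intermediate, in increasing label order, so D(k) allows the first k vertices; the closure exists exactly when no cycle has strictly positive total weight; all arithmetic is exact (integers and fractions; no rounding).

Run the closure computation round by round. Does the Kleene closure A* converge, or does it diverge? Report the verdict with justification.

D(0):
  [0, -∞, -14, -6, -∞]
  [5, 0, 7, 7, -7]
  [9, -∞, 0, -4, -∞]
  [-∞, -15, -9, 0, -9]
  [4, -∞, 4, 3, 0]
D(1):
  [0, -∞, -14, -6, -∞]
  [5, 0, 7, 7, -7]
  [9, -∞, 0, 3, -∞]
  [-∞, -15, -9, 0, -9]
  [4, -∞, 4, 3, 0]
D(2):
  [0, -∞, -14, -6, -∞]
  [5, 0, 7, 7, -7]
  [9, -∞, 0, 3, -∞]
  [-10, -15, -8, 0, -9]
  [4, -∞, 4, 3, 0]
D(3):
  [0, -∞, -14, -6, -∞]
  [16, 0, 7, 10, -7]
  [9, -∞, 0, 3, -∞]
  [1, -15, -8, 0, -9]
  [13, -∞, 4, 7, 0]
D(4):
  [0, -21, -14, -6, -15]
  [16, 0, 7, 10, 1]
  [9, -12, 0, 3, -6]
  [1, -15, -8, 0, -9]
  [13, -8, 4, 7, 0]
D(5):
  [0, -21, -11, -6, -15]
  [16, 0, 7, 10, 1]
  [9, -12, 0, 3, -6]
  [4, -15, -5, 0, -9]
  [13, -8, 4, 7, 0]
Key observation: every diagonal entry stays at the unit through all rounds, so no improving cycle exists.
Answer: CONVERGES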